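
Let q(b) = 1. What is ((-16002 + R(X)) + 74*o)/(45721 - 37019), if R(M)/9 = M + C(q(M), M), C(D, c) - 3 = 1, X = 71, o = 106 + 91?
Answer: -749/8702 ≈ -0.086072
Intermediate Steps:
o = 197
C(D, c) = 4 (C(D, c) = 3 + 1 = 4)
R(M) = 36 + 9*M (R(M) = 9*(M + 4) = 9*(4 + M) = 36 + 9*M)
((-16002 + R(X)) + 74*o)/(45721 - 37019) = ((-16002 + (36 + 9*71)) + 74*197)/(45721 - 37019) = ((-16002 + (36 + 639)) + 14578)/8702 = ((-16002 + 675) + 14578)*(1/8702) = (-15327 + 14578)*(1/8702) = -749*1/8702 = -749/8702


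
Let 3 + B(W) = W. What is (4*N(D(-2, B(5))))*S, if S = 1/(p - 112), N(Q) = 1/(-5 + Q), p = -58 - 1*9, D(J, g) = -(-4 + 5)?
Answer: 2/537 ≈ 0.0037244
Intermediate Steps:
B(W) = -3 + W
D(J, g) = -1 (D(J, g) = -1*1 = -1)
p = -67 (p = -58 - 9 = -67)
S = -1/179 (S = 1/(-67 - 112) = 1/(-179) = -1/179 ≈ -0.0055866)
(4*N(D(-2, B(5))))*S = (4/(-5 - 1))*(-1/179) = (4/(-6))*(-1/179) = (4*(-1/6))*(-1/179) = -2/3*(-1/179) = 2/537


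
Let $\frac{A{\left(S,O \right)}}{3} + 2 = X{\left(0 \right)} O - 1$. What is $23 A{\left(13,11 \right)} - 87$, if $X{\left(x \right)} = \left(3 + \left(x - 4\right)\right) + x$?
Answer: $-1053$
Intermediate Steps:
$X{\left(x \right)} = -1 + 2 x$ ($X{\left(x \right)} = \left(3 + \left(-4 + x\right)\right) + x = \left(-1 + x\right) + x = -1 + 2 x$)
$A{\left(S,O \right)} = -9 - 3 O$ ($A{\left(S,O \right)} = -6 + 3 \left(\left(-1 + 2 \cdot 0\right) O - 1\right) = -6 + 3 \left(\left(-1 + 0\right) O - 1\right) = -6 + 3 \left(- O - 1\right) = -6 + 3 \left(-1 - O\right) = -6 - \left(3 + 3 O\right) = -9 - 3 O$)
$23 A{\left(13,11 \right)} - 87 = 23 \left(-9 - 33\right) - 87 = 23 \left(-42\right) - 87 = -966 - 87 = -1053$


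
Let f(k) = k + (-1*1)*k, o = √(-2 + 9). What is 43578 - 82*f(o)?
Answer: 43578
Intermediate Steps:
o = √7 ≈ 2.6458
f(k) = 0 (f(k) = k - k = 0)
43578 - 82*f(o) = 43578 - 82*0 = 43578 - 1*0 = 43578 + 0 = 43578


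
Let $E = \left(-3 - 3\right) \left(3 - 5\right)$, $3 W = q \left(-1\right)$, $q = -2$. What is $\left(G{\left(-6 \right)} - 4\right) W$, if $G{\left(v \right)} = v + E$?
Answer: $\frac{4}{3} \approx 1.3333$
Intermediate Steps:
$W = \frac{2}{3}$ ($W = \frac{\left(-2\right) \left(-1\right)}{3} = \frac{1}{3} \cdot 2 = \frac{2}{3} \approx 0.66667$)
$E = 12$ ($E = - 6 \left(3 - 5\right) = \left(-6\right) \left(-2\right) = 12$)
$G{\left(v \right)} = 12 + v$ ($G{\left(v \right)} = v + 12 = 12 + v$)
$\left(G{\left(-6 \right)} - 4\right) W = \left(\left(12 - 6\right) - 4\right) \frac{2}{3} = \left(6 - 4\right) \frac{2}{3} = 2 \cdot \frac{2}{3} = \frac{4}{3}$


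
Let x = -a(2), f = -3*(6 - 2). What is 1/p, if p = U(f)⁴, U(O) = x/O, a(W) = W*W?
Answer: 81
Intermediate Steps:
a(W) = W²
f = -12 (f = -3*4 = -12)
x = -4 (x = -1*2² = -1*4 = -4)
U(O) = -4/O
p = 1/81 (p = (-4/(-12))⁴ = (-4*(-1/12))⁴ = (⅓)⁴ = 1/81 ≈ 0.012346)
1/p = 1/(1/81) = 81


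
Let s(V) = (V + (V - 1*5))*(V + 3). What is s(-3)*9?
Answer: 0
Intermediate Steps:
s(V) = (-5 + 2*V)*(3 + V) (s(V) = (V + (V - 5))*(3 + V) = (V + (-5 + V))*(3 + V) = (-5 + 2*V)*(3 + V))
s(-3)*9 = (-15 - 3 + 2*(-3)**2)*9 = (-15 - 3 + 2*9)*9 = (-15 - 3 + 18)*9 = 0*9 = 0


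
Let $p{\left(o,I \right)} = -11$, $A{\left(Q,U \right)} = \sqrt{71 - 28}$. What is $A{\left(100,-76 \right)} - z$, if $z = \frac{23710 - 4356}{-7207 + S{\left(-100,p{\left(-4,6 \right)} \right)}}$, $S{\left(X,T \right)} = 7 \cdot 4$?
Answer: $\frac{19354}{7179} + \sqrt{43} \approx 9.2534$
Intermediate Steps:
$A{\left(Q,U \right)} = \sqrt{43}$
$S{\left(X,T \right)} = 28$
$z = - \frac{19354}{7179}$ ($z = \frac{23710 - 4356}{-7207 + 28} = \frac{19354}{-7179} = 19354 \left(- \frac{1}{7179}\right) = - \frac{19354}{7179} \approx -2.6959$)
$A{\left(100,-76 \right)} - z = \sqrt{43} - - \frac{19354}{7179} = \sqrt{43} + \frac{19354}{7179} = \frac{19354}{7179} + \sqrt{43}$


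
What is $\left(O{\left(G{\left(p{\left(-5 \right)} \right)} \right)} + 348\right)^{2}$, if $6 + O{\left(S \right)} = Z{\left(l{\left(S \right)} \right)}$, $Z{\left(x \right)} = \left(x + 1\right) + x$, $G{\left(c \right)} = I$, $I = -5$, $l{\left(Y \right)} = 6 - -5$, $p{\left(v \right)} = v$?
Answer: $133225$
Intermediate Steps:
$l{\left(Y \right)} = 11$ ($l{\left(Y \right)} = 6 + 5 = 11$)
$G{\left(c \right)} = -5$
$Z{\left(x \right)} = 1 + 2 x$ ($Z{\left(x \right)} = \left(1 + x\right) + x = 1 + 2 x$)
$O{\left(S \right)} = 17$ ($O{\left(S \right)} = -6 + \left(1 + 2 \cdot 11\right) = -6 + \left(1 + 22\right) = -6 + 23 = 17$)
$\left(O{\left(G{\left(p{\left(-5 \right)} \right)} \right)} + 348\right)^{2} = \left(17 + 348\right)^{2} = 365^{2} = 133225$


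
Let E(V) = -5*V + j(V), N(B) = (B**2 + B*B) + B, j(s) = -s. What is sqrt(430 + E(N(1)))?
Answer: 2*sqrt(103) ≈ 20.298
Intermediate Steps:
N(B) = B + 2*B**2 (N(B) = (B**2 + B**2) + B = 2*B**2 + B = B + 2*B**2)
E(V) = -6*V (E(V) = -5*V - V = -6*V)
sqrt(430 + E(N(1))) = sqrt(430 - 6*(1 + 2*1)) = sqrt(430 - 6*(1 + 2)) = sqrt(430 - 6*3) = sqrt(430 - 18) = sqrt(412) = 2*sqrt(103)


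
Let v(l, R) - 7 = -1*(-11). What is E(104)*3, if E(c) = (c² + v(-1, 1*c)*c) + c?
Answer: 38376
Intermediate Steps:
v(l, R) = 18 (v(l, R) = 7 - 1*(-11) = 7 + 11 = 18)
E(c) = c² + 19*c (E(c) = (c² + 18*c) + c = c² + 19*c)
E(104)*3 = (104*(19 + 104))*3 = (104*123)*3 = 12792*3 = 38376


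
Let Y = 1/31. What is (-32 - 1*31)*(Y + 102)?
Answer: -199269/31 ≈ -6428.0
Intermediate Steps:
Y = 1/31 ≈ 0.032258
(-32 - 1*31)*(Y + 102) = (-32 - 1*31)*(1/31 + 102) = (-32 - 31)*(3163/31) = -63*3163/31 = -199269/31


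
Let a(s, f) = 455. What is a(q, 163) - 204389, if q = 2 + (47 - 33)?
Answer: -203934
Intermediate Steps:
q = 16 (q = 2 + 14 = 16)
a(q, 163) - 204389 = 455 - 204389 = -203934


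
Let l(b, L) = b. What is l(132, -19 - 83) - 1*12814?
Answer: -12682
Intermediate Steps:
l(132, -19 - 83) - 1*12814 = 132 - 1*12814 = 132 - 12814 = -12682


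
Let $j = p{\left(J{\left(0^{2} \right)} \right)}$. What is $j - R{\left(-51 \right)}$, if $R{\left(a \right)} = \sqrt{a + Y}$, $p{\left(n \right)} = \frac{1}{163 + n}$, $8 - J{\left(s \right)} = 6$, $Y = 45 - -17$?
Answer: $\frac{1}{165} - \sqrt{11} \approx -3.3106$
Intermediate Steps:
$Y = 62$ ($Y = 45 + 17 = 62$)
$J{\left(s \right)} = 2$ ($J{\left(s \right)} = 8 - 6 = 2$)
$j = \frac{1}{165}$ ($j = \frac{1}{163 + 2} = \frac{1}{165} \approx 0.0060606$)
$R{\left(a \right)} = \sqrt{62 + a}$ ($R{\left(a \right)} = \sqrt{a + 62} = \sqrt{62 + a}$)
$j - R{\left(-51 \right)} = \frac{1}{165} - \sqrt{62 - 51} = \frac{1}{165} - \sqrt{11}$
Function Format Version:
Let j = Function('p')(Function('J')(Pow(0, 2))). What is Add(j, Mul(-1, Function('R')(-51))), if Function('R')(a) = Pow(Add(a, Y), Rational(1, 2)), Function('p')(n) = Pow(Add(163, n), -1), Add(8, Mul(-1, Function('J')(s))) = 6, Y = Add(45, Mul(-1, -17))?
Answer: Add(Rational(1, 165), Mul(-1, Pow(11, Rational(1, 2)))) ≈ -3.3106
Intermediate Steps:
Y = 62 (Y = Add(45, 17) = 62)
Function('J')(s) = 2 (Function('J')(s) = Add(8, Mul(-1, 6)) = Add(8, -6) = 2)
j = Rational(1, 165) (j = Pow(Add(163, 2), -1) = Pow(165, -1) = Rational(1, 165) ≈ 0.0060606)
Function('R')(a) = Pow(Add(62, a), Rational(1, 2)) (Function('R')(a) = Pow(Add(a, 62), Rational(1, 2)) = Pow(Add(62, a), Rational(1, 2)))
Add(j, Mul(-1, Function('R')(-51))) = Add(Rational(1, 165), Mul(-1, Pow(Add(62, -51), Rational(1, 2)))) = Add(Rational(1, 165), Mul(-1, Pow(11, Rational(1, 2))))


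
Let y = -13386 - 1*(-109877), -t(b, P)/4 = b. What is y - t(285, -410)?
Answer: 97631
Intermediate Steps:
t(b, P) = -4*b
y = 96491 (y = -13386 + 109877 = 96491)
y - t(285, -410) = 96491 - (-4)*285 = 96491 - 1*(-1140) = 96491 + 1140 = 97631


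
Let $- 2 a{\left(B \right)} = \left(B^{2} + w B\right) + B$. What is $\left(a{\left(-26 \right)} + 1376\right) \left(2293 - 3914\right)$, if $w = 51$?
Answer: $-2778394$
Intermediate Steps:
$a{\left(B \right)} = - 26 B - \frac{B^{2}}{2}$ ($a{\left(B \right)} = - \frac{\left(B^{2} + 51 B\right) + B}{2} = - \frac{B^{2} + 52 B}{2} = - 26 B - \frac{B^{2}}{2}$)
$\left(a{\left(-26 \right)} + 1376\right) \left(2293 - 3914\right) = \left(\left(- \frac{1}{2}\right) \left(-26\right) \left(52 - 26\right) + 1376\right) \left(2293 - 3914\right) = \left(\left(- \frac{1}{2}\right) \left(-26\right) 26 + 1376\right) \left(-1621\right) = \left(338 + 1376\right) \left(-1621\right) = 1714 \left(-1621\right) = -2778394$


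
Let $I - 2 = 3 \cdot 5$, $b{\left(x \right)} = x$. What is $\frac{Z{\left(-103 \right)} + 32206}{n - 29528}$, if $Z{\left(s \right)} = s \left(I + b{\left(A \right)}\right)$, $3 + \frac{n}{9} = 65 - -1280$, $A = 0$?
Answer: $- \frac{6091}{3490} \approx -1.7453$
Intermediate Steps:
$n = 12078$ ($n = -27 + 9 \left(65 - -1280\right) = -27 + 9 \left(65 + 1280\right) = -27 + 9 \cdot 1345 = -27 + 12105 = 12078$)
$I = 17$ ($I = 2 + 3 \cdot 5 = 2 + 15 = 17$)
$Z{\left(s \right)} = 17 s$ ($Z{\left(s \right)} = s \left(17 + 0\right) = s 17 = 17 s$)
$\frac{Z{\left(-103 \right)} + 32206}{n - 29528} = \frac{17 \left(-103\right) + 32206}{12078 - 29528} = \frac{-1751 + 32206}{12078 - 29528} = \frac{30455}{12078 - 29528} = \frac{30455}{-17450} = 30455 \left(- \frac{1}{17450}\right) = - \frac{6091}{3490}$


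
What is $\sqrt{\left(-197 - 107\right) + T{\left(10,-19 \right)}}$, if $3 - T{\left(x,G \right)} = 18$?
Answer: $i \sqrt{319} \approx 17.861 i$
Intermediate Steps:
$T{\left(x,G \right)} = -15$ ($T{\left(x,G \right)} = 3 - 18 = -15$)
$\sqrt{\left(-197 - 107\right) + T{\left(10,-19 \right)}} = \sqrt{\left(-197 - 107\right) - 15} = \sqrt{-304 - 15} = \sqrt{-319} = i \sqrt{319}$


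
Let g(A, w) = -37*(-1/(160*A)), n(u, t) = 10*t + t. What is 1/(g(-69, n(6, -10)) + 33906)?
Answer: 11040/374322203 ≈ 2.9493e-5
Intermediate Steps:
n(u, t) = 11*t
g(A, w) = 37/(160*A) (g(A, w) = -(-37)/(160*A) = 37/(160*A))
1/(g(-69, n(6, -10)) + 33906) = 1/((37/160)/(-69) + 33906) = 1/((37/160)*(-1/69) + 33906) = 1/(-37/11040 + 33906) = 1/(374322203/11040) = 11040/374322203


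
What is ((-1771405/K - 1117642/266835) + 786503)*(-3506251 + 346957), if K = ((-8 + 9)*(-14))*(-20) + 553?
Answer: -183602596151071773992/74091185 ≈ -2.4781e+12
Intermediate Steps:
K = 833 (K = (1*(-14))*(-20) + 553 = -14*(-20) + 553 = 280 + 553 = 833)
((-1771405/K - 1117642/266835) + 786503)*(-3506251 + 346957) = ((-1771405/833 - 1117642/266835) + 786503)*(-3506251 + 346957) = ((-1771405*1/833 - 1117642*1/266835) + 786503)*(-3159294) = ((-1771405/833 - 1117642/266835) + 786503)*(-3159294) = (-473603848961/222273555 + 786503)*(-3159294) = (174345213979204/222273555)*(-3159294) = -183602596151071773992/74091185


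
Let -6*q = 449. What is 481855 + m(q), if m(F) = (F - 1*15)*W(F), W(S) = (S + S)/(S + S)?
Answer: 2890591/6 ≈ 4.8177e+5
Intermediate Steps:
W(S) = 1 (W(S) = (2*S)/((2*S)) = (2*S)*(1/(2*S)) = 1)
q = -449/6 (q = -1/6*449 = -449/6 ≈ -74.833)
m(F) = -15 + F (m(F) = (F - 1*15)*1 = (F - 15)*1 = (-15 + F)*1 = -15 + F)
481855 + m(q) = 481855 + (-15 - 449/6) = 481855 - 539/6 = 2890591/6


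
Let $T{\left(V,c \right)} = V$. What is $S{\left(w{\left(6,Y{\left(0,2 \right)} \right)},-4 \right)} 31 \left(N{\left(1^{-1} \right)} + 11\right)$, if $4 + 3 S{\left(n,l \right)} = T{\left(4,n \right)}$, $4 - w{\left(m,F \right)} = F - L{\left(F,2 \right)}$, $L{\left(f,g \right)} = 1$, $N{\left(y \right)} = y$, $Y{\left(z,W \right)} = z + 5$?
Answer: $0$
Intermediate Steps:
$Y{\left(z,W \right)} = 5 + z$
$w{\left(m,F \right)} = 5 - F$ ($w{\left(m,F \right)} = 4 - \left(F - 1\right) = 4 - \left(-1 + F\right) = 5 - F$)
$S{\left(n,l \right)} = 0$ ($S{\left(n,l \right)} = - \frac{4}{3} + \frac{1}{3} \cdot 4 = - \frac{4}{3} + \frac{4}{3} = 0$)
$S{\left(w{\left(6,Y{\left(0,2 \right)} \right)},-4 \right)} 31 \left(N{\left(1^{-1} \right)} + 11\right) = 0 \cdot 31 \left(1^{-1} + 11\right) = 0 \left(1 + 11\right) = 0 \cdot 12 = 0$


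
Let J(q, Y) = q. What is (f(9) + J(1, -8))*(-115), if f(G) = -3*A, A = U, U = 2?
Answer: 575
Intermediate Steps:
A = 2
f(G) = -6 (f(G) = -3*2 = -6)
(f(9) + J(1, -8))*(-115) = (-6 + 1)*(-115) = -5*(-115) = 575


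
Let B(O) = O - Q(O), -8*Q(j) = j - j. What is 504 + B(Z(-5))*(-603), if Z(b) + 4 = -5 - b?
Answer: 2916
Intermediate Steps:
Z(b) = -9 - b (Z(b) = -4 + (-5 - b) = -9 - b)
Q(j) = 0 (Q(j) = -(j - j)/8 = -⅛*0 = 0)
B(O) = O (B(O) = O - 1*0 = O + 0 = O)
504 + B(Z(-5))*(-603) = 504 + (-9 - 1*(-5))*(-603) = 504 + (-9 + 5)*(-603) = 504 - 4*(-603) = 504 + 2412 = 2916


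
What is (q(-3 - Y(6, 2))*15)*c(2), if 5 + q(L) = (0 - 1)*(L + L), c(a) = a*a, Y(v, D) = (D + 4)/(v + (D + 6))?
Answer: 780/7 ≈ 111.43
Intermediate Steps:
Y(v, D) = (4 + D)/(6 + D + v) (Y(v, D) = (4 + D)/(v + (6 + D)) = (4 + D)/(6 + D + v))
c(a) = a**2
q(L) = -5 - 2*L (q(L) = -5 + (0 - 1)*(L + L) = -5 - 2*L)
(q(-3 - Y(6, 2))*15)*c(2) = ((-5 - 2*(-3 - (4 + 2)/(6 + 2 + 6)))*15)*2**2 = ((-5 - 2*(-3 - 6/14))*15)*4 = ((-5 - 2*(-3 - 1*3/7))*15)*4 = ((-5 - 2*(-3 - 3/7))*15)*4 = ((-5 - 2*(-24/7))*15)*4 = ((-5 + 48/7)*15)*4 = ((13/7)*15)*4 = (195/7)*4 = 780/7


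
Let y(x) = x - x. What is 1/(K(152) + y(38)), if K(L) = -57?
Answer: -1/57 ≈ -0.017544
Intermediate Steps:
y(x) = 0
1/(K(152) + y(38)) = 1/(-57 + 0) = 1/(-57) = -1/57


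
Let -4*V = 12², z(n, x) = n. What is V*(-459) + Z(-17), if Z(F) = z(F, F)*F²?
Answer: 11611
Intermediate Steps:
V = -36 (V = -¼*12² = -¼*144 = -36)
Z(F) = F³ (Z(F) = F*F² = F³)
V*(-459) + Z(-17) = -36*(-459) + (-17)³ = 16524 - 4913 = 11611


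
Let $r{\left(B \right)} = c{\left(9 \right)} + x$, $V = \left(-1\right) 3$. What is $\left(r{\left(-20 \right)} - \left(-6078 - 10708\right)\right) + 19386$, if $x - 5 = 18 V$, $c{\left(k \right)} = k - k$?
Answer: $36123$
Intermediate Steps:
$V = -3$
$c{\left(k \right)} = 0$
$x = -49$ ($x = 5 + 18 \left(-3\right) = 5 - 54 = -49$)
$r{\left(B \right)} = -49$ ($r{\left(B \right)} = 0 - 49 = -49$)
$\left(r{\left(-20 \right)} - \left(-6078 - 10708\right)\right) + 19386 = \left(-49 - \left(-6078 - 10708\right)\right) + 19386 = \left(-49 - -16786\right) + 19386 = \left(-49 + 16786\right) + 19386 = 16737 + 19386 = 36123$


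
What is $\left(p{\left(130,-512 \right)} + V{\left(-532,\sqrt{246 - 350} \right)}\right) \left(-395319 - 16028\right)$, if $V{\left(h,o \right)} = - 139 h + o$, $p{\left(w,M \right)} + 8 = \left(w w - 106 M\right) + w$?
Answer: $-59744860974 - 822694 i \sqrt{26} \approx -5.9745 \cdot 10^{10} - 4.1949 \cdot 10^{6} i$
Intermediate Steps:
$p{\left(w,M \right)} = -8 + w + w^{2} - 106 M$ ($p{\left(w,M \right)} = -8 - \left(- w + 106 M - w w\right) = -8 - \left(- w - w^{2} + 106 M\right) = -8 + \left(w + w^{2} - 106 M\right) = -8 + w + w^{2} - 106 M$)
$V{\left(h,o \right)} = o - 139 h$
$\left(p{\left(130,-512 \right)} + V{\left(-532,\sqrt{246 - 350} \right)}\right) \left(-395319 - 16028\right) = \left(\left(-8 + 130 + 130^{2} - -54272\right) + \left(\sqrt{246 - 350} - -73948\right)\right) \left(-395319 - 16028\right) = \left(\left(-8 + 130 + 16900 + 54272\right) + \left(\sqrt{-104} + 73948\right)\right) \left(-411347\right) = \left(71294 + \left(2 i \sqrt{26} + 73948\right)\right) \left(-411347\right) = \left(71294 + \left(73948 + 2 i \sqrt{26}\right)\right) \left(-411347\right) = \left(145242 + 2 i \sqrt{26}\right) \left(-411347\right) = -59744860974 - 822694 i \sqrt{26}$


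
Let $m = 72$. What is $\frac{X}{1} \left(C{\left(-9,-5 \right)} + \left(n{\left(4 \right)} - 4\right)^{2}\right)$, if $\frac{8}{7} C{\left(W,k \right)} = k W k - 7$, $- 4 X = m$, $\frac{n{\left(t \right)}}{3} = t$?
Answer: $2502$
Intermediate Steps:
$n{\left(t \right)} = 3 t$
$X = -18$ ($X = \left(- \frac{1}{4}\right) 72 = -18$)
$C{\left(W,k \right)} = - \frac{49}{8} + \frac{7 W k^{2}}{8}$ ($C{\left(W,k \right)} = \frac{7 \left(k W k - 7\right)}{8} = \frac{7 \left(W k k - 7\right)}{8} = \frac{7 \left(W k^{2} - 7\right)}{8} = \frac{7 \left(-7 + W k^{2}\right)}{8} = - \frac{49}{8} + \frac{7 W k^{2}}{8}$)
$\frac{X}{1} \left(C{\left(-9,-5 \right)} + \left(n{\left(4 \right)} - 4\right)^{2}\right) = - \frac{18}{1} \left(\left(- \frac{49}{8} + \frac{7}{8} \left(-9\right) \left(-5\right)^{2}\right) + \left(3 \cdot 4 - 4\right)^{2}\right) = \left(-18\right) 1 \left(\left(- \frac{49}{8} + \frac{7}{8} \left(-9\right) 25\right) + \left(12 - 4\right)^{2}\right) = - 18 \left(\left(- \frac{49}{8} - \frac{1575}{8}\right) + 8^{2}\right) = - 18 \left(-203 + 64\right) = \left(-18\right) \left(-139\right) = 2502$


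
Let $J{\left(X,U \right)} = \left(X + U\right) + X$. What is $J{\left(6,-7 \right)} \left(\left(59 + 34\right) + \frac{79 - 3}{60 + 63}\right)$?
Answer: $\frac{57575}{123} \approx 468.09$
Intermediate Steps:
$J{\left(X,U \right)} = U + 2 X$ ($J{\left(X,U \right)} = \left(U + X\right) + X = U + 2 X$)
$J{\left(6,-7 \right)} \left(\left(59 + 34\right) + \frac{79 - 3}{60 + 63}\right) = \left(-7 + 2 \cdot 6\right) \left(\left(59 + 34\right) + \frac{79 - 3}{60 + 63}\right) = \left(-7 + 12\right) \left(93 + \frac{76}{123}\right) = 5 \left(93 + 76 \cdot \frac{1}{123}\right) = 5 \left(93 + \frac{76}{123}\right) = 5 \cdot \frac{11515}{123} = \frac{57575}{123}$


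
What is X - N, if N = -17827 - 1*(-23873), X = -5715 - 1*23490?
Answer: -35251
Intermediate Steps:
X = -29205 (X = -5715 - 23490 = -29205)
N = 6046 (N = -17827 + 23873 = 6046)
X - N = -29205 - 1*6046 = -29205 - 6046 = -35251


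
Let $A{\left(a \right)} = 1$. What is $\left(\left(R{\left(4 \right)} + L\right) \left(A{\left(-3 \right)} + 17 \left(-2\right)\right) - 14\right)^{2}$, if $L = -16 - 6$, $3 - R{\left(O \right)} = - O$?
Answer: $231361$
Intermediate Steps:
$R{\left(O \right)} = 3 + O$ ($R{\left(O \right)} = 3 - - O = 3 + O$)
$L = -22$ ($L = -16 - 6 = -22$)
$\left(\left(R{\left(4 \right)} + L\right) \left(A{\left(-3 \right)} + 17 \left(-2\right)\right) - 14\right)^{2} = \left(\left(\left(3 + 4\right) - 22\right) \left(1 + 17 \left(-2\right)\right) - 14\right)^{2} = \left(\left(7 - 22\right) \left(1 - 34\right) - 14\right)^{2} = \left(\left(-15\right) \left(-33\right) - 14\right)^{2} = \left(495 - 14\right)^{2} = 481^{2} = 231361$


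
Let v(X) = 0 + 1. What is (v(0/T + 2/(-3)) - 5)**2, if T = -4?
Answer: 16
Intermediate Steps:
v(X) = 1
(v(0/T + 2/(-3)) - 5)**2 = (1 - 5)**2 = (-4)**2 = 16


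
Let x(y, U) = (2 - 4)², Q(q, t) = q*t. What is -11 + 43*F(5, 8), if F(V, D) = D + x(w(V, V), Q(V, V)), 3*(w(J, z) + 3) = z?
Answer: 505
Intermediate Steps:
w(J, z) = -3 + z/3
x(y, U) = 4 (x(y, U) = (-2)² = 4)
F(V, D) = 4 + D (F(V, D) = D + 4 = 4 + D)
-11 + 43*F(5, 8) = -11 + 43*(4 + 8) = -11 + 43*12 = -11 + 516 = 505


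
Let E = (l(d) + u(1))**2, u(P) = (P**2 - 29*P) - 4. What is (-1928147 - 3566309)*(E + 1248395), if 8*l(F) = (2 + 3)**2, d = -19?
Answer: -54910659893287/8 ≈ -6.8638e+12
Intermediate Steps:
l(F) = 25/8 (l(F) = (2 + 3)**2/8 = (1/8)*5**2 = (1/8)*25 = 25/8)
u(P) = -4 + P**2 - 29*P
E = 53361/64 (E = (25/8 + (-4 + 1**2 - 29*1))**2 = (25/8 + (-4 + 1 - 29))**2 = (25/8 - 32)**2 = (-231/8)**2 = 53361/64 ≈ 833.77)
(-1928147 - 3566309)*(E + 1248395) = (-1928147 - 3566309)*(53361/64 + 1248395) = -5494456*79950641/64 = -54910659893287/8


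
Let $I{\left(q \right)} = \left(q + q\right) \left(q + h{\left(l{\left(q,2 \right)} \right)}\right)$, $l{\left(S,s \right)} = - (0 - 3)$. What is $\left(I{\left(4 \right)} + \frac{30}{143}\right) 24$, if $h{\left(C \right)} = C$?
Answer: $\frac{192912}{143} \approx 1349.0$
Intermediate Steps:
$l{\left(S,s \right)} = 3$ ($l{\left(S,s \right)} = \left(-1\right) \left(-3\right) = 3$)
$I{\left(q \right)} = 2 q \left(3 + q\right)$ ($I{\left(q \right)} = \left(q + q\right) \left(q + 3\right) = 2 q \left(3 + q\right)$)
$\left(I{\left(4 \right)} + \frac{30}{143}\right) 24 = \left(2 \cdot 4 \left(3 + 4\right) + \frac{30}{143}\right) 24 = \left(2 \cdot 4 \cdot 7 + 30 \cdot \frac{1}{143}\right) 24 = \left(56 + \frac{30}{143}\right) 24 = \frac{8038}{143} \cdot 24 = \frac{192912}{143}$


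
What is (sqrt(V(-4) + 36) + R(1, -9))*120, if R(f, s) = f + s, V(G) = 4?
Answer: -960 + 240*sqrt(10) ≈ -201.05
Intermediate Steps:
(sqrt(V(-4) + 36) + R(1, -9))*120 = (sqrt(4 + 36) + (1 - 9))*120 = (sqrt(40) - 8)*120 = (2*sqrt(10) - 8)*120 = (-8 + 2*sqrt(10))*120 = -960 + 240*sqrt(10)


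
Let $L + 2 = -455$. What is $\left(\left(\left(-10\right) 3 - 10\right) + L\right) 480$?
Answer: $-238560$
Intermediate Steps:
$L = -457$ ($L = -2 - 455 = -457$)
$\left(\left(\left(-10\right) 3 - 10\right) + L\right) 480 = \left(\left(\left(-10\right) 3 - 10\right) - 457\right) 480 = \left(\left(-30 - 10\right) - 457\right) 480 = \left(-40 - 457\right) 480 = \left(-497\right) 480 = -238560$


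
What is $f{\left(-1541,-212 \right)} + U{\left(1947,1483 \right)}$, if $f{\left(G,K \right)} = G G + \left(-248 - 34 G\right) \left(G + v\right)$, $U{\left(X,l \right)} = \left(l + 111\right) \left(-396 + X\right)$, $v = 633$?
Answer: $-42501593$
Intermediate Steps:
$U{\left(X,l \right)} = \left(-396 + X\right) \left(111 + l\right)$ ($U{\left(X,l \right)} = \left(111 + l\right) \left(-396 + X\right) = \left(-396 + X\right) \left(111 + l\right)$)
$f{\left(G,K \right)} = G^{2} + \left(-248 - 34 G\right) \left(633 + G\right)$ ($f{\left(G,K \right)} = G G + \left(-248 - 34 G\right) \left(G + 633\right) = G^{2} + \left(-248 - 34 G\right) \left(633 + G\right)$)
$f{\left(-1541,-212 \right)} + U{\left(1947,1483 \right)} = \left(-156984 - -33547570 - 33 \left(-1541\right)^{2}\right) + \left(-43956 - 587268 + 111 \cdot 1947 + 1947 \cdot 1483\right) = \left(-156984 + 33547570 - 78364473\right) + \left(-43956 - 587268 + 216117 + 2887401\right) = \left(-156984 + 33547570 - 78364473\right) + 2472294 = -44973887 + 2472294 = -42501593$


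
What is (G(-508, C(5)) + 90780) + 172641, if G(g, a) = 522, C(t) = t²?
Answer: 263943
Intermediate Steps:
(G(-508, C(5)) + 90780) + 172641 = (522 + 90780) + 172641 = 91302 + 172641 = 263943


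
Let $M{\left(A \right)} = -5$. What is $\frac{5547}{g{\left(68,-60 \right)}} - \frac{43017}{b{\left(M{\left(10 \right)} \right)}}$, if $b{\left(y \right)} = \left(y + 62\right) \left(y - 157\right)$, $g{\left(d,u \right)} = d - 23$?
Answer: $\frac{1968769}{15390} \approx 127.93$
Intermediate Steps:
$g{\left(d,u \right)} = -23 + d$ ($g{\left(d,u \right)} = d - 23 = -23 + d$)
$b{\left(y \right)} = \left(-157 + y\right) \left(62 + y\right)$ ($b{\left(y \right)} = \left(62 + y\right) \left(-157 + y\right) = \left(-157 + y\right) \left(62 + y\right)$)
$\frac{5547}{g{\left(68,-60 \right)}} - \frac{43017}{b{\left(M{\left(10 \right)} \right)}} = \frac{5547}{-23 + 68} - \frac{43017}{-9734 + \left(-5\right)^{2} - -475} = \frac{5547}{45} - \frac{43017}{-9734 + 25 + 475} = 5547 \cdot \frac{1}{45} - \frac{43017}{-9234} = \frac{1849}{15} - - \frac{14339}{3078} = \frac{1849}{15} + \frac{14339}{3078} = \frac{1968769}{15390}$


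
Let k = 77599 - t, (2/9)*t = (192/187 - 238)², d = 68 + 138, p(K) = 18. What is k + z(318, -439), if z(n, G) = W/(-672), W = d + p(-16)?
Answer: -18369719722/104907 ≈ -1.7510e+5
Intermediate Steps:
d = 206
t = 8836787682/34969 (t = 9*(192/187 - 238)²/2 = 9*(-44314/187)²/2 = (9/2)*(1963730596/34969) = 8836787682/34969 ≈ 2.5270e+5)
W = 224 (W = 206 + 18 = 224)
k = -6123228251/34969 (k = 77599 - 1*8836787682/34969 = 77599 - 8836787682/34969 = -6123228251/34969 ≈ -1.7510e+5)
z(n, G) = -⅓ (z(n, G) = 224/(-672) = 224*(-1/672) = -⅓)
k + z(318, -439) = -6123228251/34969 - ⅓ = -18369719722/104907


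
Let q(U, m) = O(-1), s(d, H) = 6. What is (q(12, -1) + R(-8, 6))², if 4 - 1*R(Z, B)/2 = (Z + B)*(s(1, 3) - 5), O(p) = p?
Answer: 121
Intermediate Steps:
q(U, m) = -1
R(Z, B) = 8 - 2*B - 2*Z (R(Z, B) = 8 - 2*(Z + B)*(6 - 5) = 8 - 2*(B + Z) = 8 + (-2*B - 2*Z) = 8 - 2*B - 2*Z)
(q(12, -1) + R(-8, 6))² = (-1 + (8 - 2*6 - 2*(-8)))² = (-1 + (8 - 12 + 16))² = (-1 + 12)² = 11² = 121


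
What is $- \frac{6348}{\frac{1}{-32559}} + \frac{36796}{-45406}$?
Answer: $\frac{4692358911598}{22703} \approx 2.0668 \cdot 10^{8}$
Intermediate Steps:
$- \frac{6348}{\frac{1}{-32559}} + \frac{36796}{-45406} = - \frac{6348}{- \frac{1}{32559}} + 36796 \left(- \frac{1}{45406}\right) = \left(-6348\right) \left(-32559\right) - \frac{18398}{22703} = 206684532 - \frac{18398}{22703} = \frac{4692358911598}{22703}$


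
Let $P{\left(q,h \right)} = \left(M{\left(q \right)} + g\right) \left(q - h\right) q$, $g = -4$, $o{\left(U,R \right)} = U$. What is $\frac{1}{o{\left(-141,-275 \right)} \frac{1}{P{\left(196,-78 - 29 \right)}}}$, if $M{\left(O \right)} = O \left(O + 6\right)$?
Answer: $- \frac{783684048}{47} \approx -1.6674 \cdot 10^{7}$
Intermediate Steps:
$M{\left(O \right)} = O \left(6 + O\right)$
$P{\left(q,h \right)} = q \left(-4 + q \left(6 + q\right)\right) \left(q - h\right)$ ($P{\left(q,h \right)} = \left(q \left(6 + q\right) - 4\right) \left(q - h\right) q = \left(-4 + q \left(6 + q\right)\right) \left(q - h\right) q = q \left(-4 + q \left(6 + q\right)\right) \left(q - h\right)$)
$\frac{1}{o{\left(-141,-275 \right)} \frac{1}{P{\left(196,-78 - 29 \right)}}} = \frac{1}{\left(-141\right) \frac{1}{\left(-1\right) 196 \left(- 4 \left(-78 - 29\right) + 4 \cdot 196 - 196^{2} \left(6 + 196\right) + \left(-78 - 29\right) 196 \left(6 + 196\right)\right)}} = \frac{1}{\left(-141\right) \frac{1}{\left(-1\right) 196 \left(\left(-4\right) \left(-107\right) + 784 - 38416 \cdot 202 - 20972 \cdot 202\right)}} = \frac{1}{\left(-141\right) \frac{1}{\left(-1\right) 196 \left(428 + 784 - 7760032 - 4236344\right)}} = \frac{1}{\left(-141\right) \frac{1}{\left(-1\right) 196 \left(-11995164\right)}} = \frac{1}{\left(-141\right) \frac{1}{2351052144}} = \frac{1}{- \frac{47}{783684048}} = - \frac{783684048}{47}$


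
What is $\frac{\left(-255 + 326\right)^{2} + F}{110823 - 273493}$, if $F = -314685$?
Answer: $\frac{154822}{81335} \approx 1.9035$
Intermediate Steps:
$\frac{\left(-255 + 326\right)^{2} + F}{110823 - 273493} = \frac{\left(-255 + 326\right)^{2} - 314685}{110823 - 273493} = \frac{71^{2} - 314685}{-162670} = \left(5041 - 314685\right) \left(- \frac{1}{162670}\right) = \left(-309644\right) \left(- \frac{1}{162670}\right) = \frac{154822}{81335}$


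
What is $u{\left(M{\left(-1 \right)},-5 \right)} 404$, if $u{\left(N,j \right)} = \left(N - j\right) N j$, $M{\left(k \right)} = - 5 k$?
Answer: $-101000$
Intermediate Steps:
$u{\left(N,j \right)} = N j \left(N - j\right)$ ($u{\left(N,j \right)} = N \left(N - j\right) j = N j \left(N - j\right)$)
$u{\left(M{\left(-1 \right)},-5 \right)} 404 = \left(-5\right) \left(-1\right) \left(-5\right) \left(\left(-5\right) \left(-1\right) - -5\right) 404 = 5 \left(-5\right) \left(5 + 5\right) 404 = 5 \left(-5\right) 10 \cdot 404 = \left(-250\right) 404 = -101000$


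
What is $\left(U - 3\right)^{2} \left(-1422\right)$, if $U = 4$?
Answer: $-1422$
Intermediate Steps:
$\left(U - 3\right)^{2} \left(-1422\right) = \left(4 - 3\right)^{2} \left(-1422\right) = 1^{2} \left(-1422\right) = 1 \left(-1422\right) = -1422$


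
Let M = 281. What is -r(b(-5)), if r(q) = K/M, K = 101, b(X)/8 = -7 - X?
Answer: -101/281 ≈ -0.35943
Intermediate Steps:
b(X) = -56 - 8*X (b(X) = 8*(-7 - X) = -56 - 8*X)
r(q) = 101/281
-r(b(-5)) = -1*101/281 = -101/281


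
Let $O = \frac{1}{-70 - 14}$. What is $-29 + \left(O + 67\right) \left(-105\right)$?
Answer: $- \frac{28251}{4} \approx -7062.8$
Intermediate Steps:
$O = - \frac{1}{84}$ ($O = \frac{1}{-84} = - \frac{1}{84} \approx -0.011905$)
$-29 + \left(O + 67\right) \left(-105\right) = -29 + \left(- \frac{1}{84} + 67\right) \left(-105\right) = -29 + \frac{5627}{84} \left(-105\right) = -29 - \frac{28135}{4} = - \frac{28251}{4}$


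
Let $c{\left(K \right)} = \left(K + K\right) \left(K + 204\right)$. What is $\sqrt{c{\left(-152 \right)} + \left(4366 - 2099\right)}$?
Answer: $i \sqrt{13541} \approx 116.37 i$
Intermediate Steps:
$c{\left(K \right)} = 2 K \left(204 + K\right)$
$\sqrt{c{\left(-152 \right)} + \left(4366 - 2099\right)} = \sqrt{2 \left(-152\right) \left(204 - 152\right) + \left(4366 - 2099\right)} = \sqrt{2 \left(-152\right) 52 + \left(4366 - 2099\right)} = \sqrt{-15808 + 2267} = \sqrt{-13541} = i \sqrt{13541}$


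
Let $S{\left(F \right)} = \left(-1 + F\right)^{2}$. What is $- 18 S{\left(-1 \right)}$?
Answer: $-72$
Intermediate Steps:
$- 18 S{\left(-1 \right)} = - 18 \left(-1 - 1\right)^{2} = - 18 \left(-2\right)^{2} = \left(-18\right) 4 = -72$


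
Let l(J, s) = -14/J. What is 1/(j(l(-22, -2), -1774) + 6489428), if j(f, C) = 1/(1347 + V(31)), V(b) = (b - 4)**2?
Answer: 2076/13472052529 ≈ 1.5410e-7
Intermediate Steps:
V(b) = (-4 + b)**2
j(f, C) = 1/2076 (j(f, C) = 1/(1347 + (-4 + 31)**2) = 1/(1347 + 27**2) = 1/(1347 + 729) = 1/2076)
1/(j(l(-22, -2), -1774) + 6489428) = 1/(1/2076 + 6489428) = 1/(13472052529/2076) = 2076/13472052529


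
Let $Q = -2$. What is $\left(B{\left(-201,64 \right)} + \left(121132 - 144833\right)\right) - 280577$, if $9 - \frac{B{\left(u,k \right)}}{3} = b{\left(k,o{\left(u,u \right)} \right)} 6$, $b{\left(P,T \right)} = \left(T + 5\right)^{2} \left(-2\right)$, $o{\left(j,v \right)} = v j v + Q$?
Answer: $2373988027289493$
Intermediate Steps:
$o{\left(j,v \right)} = -2 + j v^{2}$ ($o{\left(j,v \right)} = v j v - 2 = j v v - 2 = j v^{2} - 2 = -2 + j v^{2}$)
$b{\left(P,T \right)} = - 2 \left(5 + T\right)^{2}$ ($b{\left(P,T \right)} = \left(5 + T\right)^{2} \left(-2\right) = - 2 \left(5 + T\right)^{2}$)
$B{\left(u,k \right)} = 27 + 36 \left(3 + u^{3}\right)^{2}$ ($B{\left(u,k \right)} = 27 - 3 - 2 \left(5 + \left(-2 + u u^{2}\right)\right)^{2} \cdot 6 = 27 - 3 - 2 \left(5 + \left(-2 + u^{3}\right)\right)^{2} \cdot 6 = 27 - 3 - 2 \left(3 + u^{3}\right)^{2} \cdot 6 = 27 - 3 \left(- 12 \left(3 + u^{3}\right)^{2}\right) = 27 + 36 \left(3 + u^{3}\right)^{2}$)
$\left(B{\left(-201,64 \right)} + \left(121132 - 144833\right)\right) - 280577 = \left(\left(27 + 36 \left(3 + \left(-201\right)^{3}\right)^{2}\right) + \left(121132 - 144833\right)\right) - 280577 = \left(\left(27 + 36 \left(3 - 8120601\right)^{2}\right) + \left(121132 - 144833\right)\right) - 280577 = \left(\left(27 + 36 \left(-8120598\right)^{2}\right) - 23701\right) - 280577 = \left(\left(27 + 36 \cdot 65944111877604\right) - 23701\right) - 280577 = \left(\left(27 + 2373988027593744\right) - 23701\right) - 280577 = \left(2373988027593771 - 23701\right) - 280577 = 2373988027570070 - 280577 = 2373988027289493$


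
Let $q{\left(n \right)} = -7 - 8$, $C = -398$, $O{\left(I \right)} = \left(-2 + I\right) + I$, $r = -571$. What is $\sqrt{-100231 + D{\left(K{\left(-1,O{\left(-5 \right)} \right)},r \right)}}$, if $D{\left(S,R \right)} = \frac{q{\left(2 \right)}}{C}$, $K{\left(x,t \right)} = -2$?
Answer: $\frac{i \sqrt{15876985354}}{398} \approx 316.59 i$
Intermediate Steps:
$O{\left(I \right)} = -2 + 2 I$
$q{\left(n \right)} = -15$ ($q{\left(n \right)} = -7 - 8 = -15$)
$D{\left(S,R \right)} = \frac{15}{398}$ ($D{\left(S,R \right)} = - \frac{15}{-398} = \left(-15\right) \left(- \frac{1}{398}\right) = \frac{15}{398}$)
$\sqrt{-100231 + D{\left(K{\left(-1,O{\left(-5 \right)} \right)},r \right)}} = \sqrt{-100231 + \frac{15}{398}} = \sqrt{- \frac{39891923}{398}} = \frac{i \sqrt{15876985354}}{398}$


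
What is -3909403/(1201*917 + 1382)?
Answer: -3909403/1102699 ≈ -3.5453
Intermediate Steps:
-3909403/(1201*917 + 1382) = -3909403/(1101317 + 1382) = -3909403/1102699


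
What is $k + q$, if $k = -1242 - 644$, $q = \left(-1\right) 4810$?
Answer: $-6696$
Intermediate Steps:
$q = -4810$
$k = -1886$ ($k = -1242 - 644 = -1886$)
$k + q = -1886 - 4810 = -6696$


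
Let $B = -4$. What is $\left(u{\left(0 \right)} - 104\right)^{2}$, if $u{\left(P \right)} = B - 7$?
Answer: $13225$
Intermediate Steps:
$u{\left(P \right)} = -11$ ($u{\left(P \right)} = -4 - 7 = -11$)
$\left(u{\left(0 \right)} - 104\right)^{2} = \left(-11 - 104\right)^{2} = \left(-115\right)^{2} = 13225$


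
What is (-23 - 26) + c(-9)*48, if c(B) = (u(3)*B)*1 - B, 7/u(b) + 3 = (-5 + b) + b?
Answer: 1895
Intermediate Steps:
u(b) = 7/(-8 + 2*b) (u(b) = 7/(-3 + ((-5 + b) + b)) = 7/(-3 + (-5 + 2*b)) = 7/(-8 + 2*b))
c(B) = -9*B/2 (c(B) = ((7/(2*(-4 + 3)))*B)*1 - B = (((7/2)/(-1))*B)*1 - B = (((7/2)*(-1))*B)*1 - B = -7*B/2*1 - B = -7*B/2 - B = -9*B/2)
(-23 - 26) + c(-9)*48 = (-23 - 26) - 9/2*(-9)*48 = -49 + (81/2)*48 = -49 + 1944 = 1895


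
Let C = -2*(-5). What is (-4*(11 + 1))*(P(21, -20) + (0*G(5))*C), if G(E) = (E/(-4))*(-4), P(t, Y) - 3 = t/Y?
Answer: -468/5 ≈ -93.600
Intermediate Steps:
P(t, Y) = 3 + t/Y
G(E) = E (G(E) = (E*(-1/4))*(-4) = -E/4*(-4) = E)
C = 10
(-4*(11 + 1))*(P(21, -20) + (0*G(5))*C) = (-4*(11 + 1))*((3 + 21/(-20)) + (0*5)*10) = (-4*12)*((3 + 21*(-1/20)) + 0*10) = -48*((3 - 21/20) + 0) = -48*(39/20 + 0) = -48*39/20 = -468/5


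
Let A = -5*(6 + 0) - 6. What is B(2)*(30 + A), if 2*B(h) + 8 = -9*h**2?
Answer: 132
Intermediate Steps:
A = -36 (A = -5*6 - 6 = -30 - 6 = -36)
B(h) = -4 - 9*h**2/2 (B(h) = -4 + (-9*h**2)/2 = -4 - 9*h**2/2)
B(2)*(30 + A) = (-4 - 9/2*2**2)*(30 - 36) = (-4 - 9/2*4)*(-6) = (-4 - 18)*(-6) = -22*(-6) = 132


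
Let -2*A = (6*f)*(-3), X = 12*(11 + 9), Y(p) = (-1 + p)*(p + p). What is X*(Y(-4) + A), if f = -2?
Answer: 5280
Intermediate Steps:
Y(p) = 2*p*(-1 + p) (Y(p) = (-1 + p)*(2*p) = 2*p*(-1 + p))
X = 240 (X = 12*20 = 240)
A = -18 (A = -6*(-2)*(-3)/2 = -(-6)*(-3) = -½*36 = -18)
X*(Y(-4) + A) = 240*(2*(-4)*(-1 - 4) - 18) = 240*(2*(-4)*(-5) - 18) = 240*(40 - 18) = 240*22 = 5280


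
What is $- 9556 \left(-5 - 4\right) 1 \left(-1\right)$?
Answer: $-86004$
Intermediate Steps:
$- 9556 \left(-5 - 4\right) 1 \left(-1\right) = - 9556 \left(-9\right) 1 \left(-1\right) = - 9556 \left(\left(-9\right) \left(-1\right)\right) = \left(-9556\right) 9 = -86004$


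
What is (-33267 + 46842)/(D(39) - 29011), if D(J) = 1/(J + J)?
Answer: -1058850/2262857 ≈ -0.46793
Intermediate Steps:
D(J) = 1/(2*J)
(-33267 + 46842)/(D(39) - 29011) = (-33267 + 46842)/((1/2)/39 - 29011) = 13575/((1/2)*(1/39) - 29011) = 13575/(1/78 - 29011) = 13575/(-2262857/78) = 13575*(-78/2262857) = -1058850/2262857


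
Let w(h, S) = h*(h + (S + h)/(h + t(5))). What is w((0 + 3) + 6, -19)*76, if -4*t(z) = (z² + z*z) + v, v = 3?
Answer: 132012/17 ≈ 7765.4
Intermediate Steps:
t(z) = -¾ - z²/2 (t(z) = -((z² + z*z) + 3)/4 = -((z² + z²) + 3)/4 = -(2*z² + 3)/4 = -(3 + 2*z²)/4 = -¾ - z²/2)
w(h, S) = h*(h + (S + h)/(-53/4 + h)) (w(h, S) = h*(h + (S + h)/(h + (-¾ - ½*5²))) = h*(h + (S + h)/(h + (-¾ - ½*25))) = h*(h + (S + h)/(h + (-¾ - 25/2))) = h*(h + (S + h)/(h - 53/4)) = h*(h + (S + h)/(-53/4 + h)))
w((0 + 3) + 6, -19)*76 = (((0 + 3) + 6)*(-49*((0 + 3) + 6) + 4*(-19) + 4*((0 + 3) + 6)²)/(-53 + 4*((0 + 3) + 6)))*76 = ((3 + 6)*(-49*(3 + 6) - 76 + 4*(3 + 6)²)/(-53 + 4*(3 + 6)))*76 = (9*(-49*9 - 76 + 4*9²)/(-53 + 4*9))*76 = (9*(-441 - 76 + 4*81)/(-53 + 36))*76 = (9*(-441 - 76 + 324)/(-17))*76 = (9*(-1/17)*(-193))*76 = (1737/17)*76 = 132012/17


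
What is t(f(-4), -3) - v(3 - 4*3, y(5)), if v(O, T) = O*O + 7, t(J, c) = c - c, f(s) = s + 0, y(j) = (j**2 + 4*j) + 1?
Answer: -88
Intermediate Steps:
y(j) = 1 + j**2 + 4*j
f(s) = s
t(J, c) = 0
v(O, T) = 7 + O**2 (v(O, T) = O**2 + 7 = 7 + O**2)
t(f(-4), -3) - v(3 - 4*3, y(5)) = 0 - (7 + (3 - 4*3)**2) = 0 - (7 + (3 - 12)**2) = 0 - (7 + (-9)**2) = 0 - (7 + 81) = 0 - 1*88 = 0 - 88 = -88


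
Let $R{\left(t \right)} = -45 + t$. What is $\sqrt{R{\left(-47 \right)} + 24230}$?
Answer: $9 \sqrt{298} \approx 155.36$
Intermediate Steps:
$\sqrt{R{\left(-47 \right)} + 24230} = \sqrt{\left(-45 - 47\right) + 24230} = \sqrt{-92 + 24230} = \sqrt{24138} = 9 \sqrt{298}$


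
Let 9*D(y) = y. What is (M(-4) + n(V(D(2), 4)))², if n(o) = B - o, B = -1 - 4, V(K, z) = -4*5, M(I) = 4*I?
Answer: 1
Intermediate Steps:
D(y) = y/9
V(K, z) = -20
B = -5
n(o) = -5 - o
(M(-4) + n(V(D(2), 4)))² = (4*(-4) + (-5 - 1*(-20)))² = (-16 + (-5 + 20))² = (-16 + 15)² = (-1)² = 1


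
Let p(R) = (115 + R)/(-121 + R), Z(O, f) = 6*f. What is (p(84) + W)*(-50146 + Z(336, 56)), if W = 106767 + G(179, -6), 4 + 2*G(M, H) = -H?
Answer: -196760308770/37 ≈ -5.3178e+9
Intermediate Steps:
G(M, H) = -2 - H/2 (G(M, H) = -2 + (-H)/2 = -2 - H/2)
W = 106768 (W = 106767 + (-2 - ½*(-6)) = 106767 + (-2 + 3) = 106767 + 1 = 106768)
p(R) = (115 + R)/(-121 + R)
(p(84) + W)*(-50146 + Z(336, 56)) = ((115 + 84)/(-121 + 84) + 106768)*(-50146 + 6*56) = (199/(-37) + 106768)*(-50146 + 336) = (-1/37*199 + 106768)*(-49810) = (-199/37 + 106768)*(-49810) = (3950217/37)*(-49810) = -196760308770/37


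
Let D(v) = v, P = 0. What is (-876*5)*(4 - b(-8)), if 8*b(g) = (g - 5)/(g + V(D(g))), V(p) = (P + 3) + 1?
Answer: -125925/8 ≈ -15741.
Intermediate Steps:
V(p) = 4 (V(p) = (0 + 3) + 1 = 3 + 1 = 4)
b(g) = (-5 + g)/(8*(4 + g)) (b(g) = ((g - 5)/(g + 4))/8 = ((-5 + g)/(4 + g))/8 = (-5 + g)/(8*(4 + g)))
(-876*5)*(4 - b(-8)) = (-876*5)*(4 - (-5 - 8)/(8*(4 - 8))) = (-146*30)*(4 - (-13)/(8*(-4))) = -4380*(4 - (-1)*(-13)/(8*4)) = -4380*(4 - 1*13/32) = -4380*(4 - 13/32) = -4380*115/32 = -125925/8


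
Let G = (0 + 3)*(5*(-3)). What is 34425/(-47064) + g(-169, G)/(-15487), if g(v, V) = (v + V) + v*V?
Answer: -293663333/242960056 ≈ -1.2087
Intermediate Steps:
G = -45 (G = 3*(-15) = -45)
g(v, V) = V + v + V*v (g(v, V) = (V + v) + V*v = V + v + V*v)
34425/(-47064) + g(-169, G)/(-15487) = 34425/(-47064) + (-45 - 169 - 45*(-169))/(-15487) = 34425*(-1/47064) + (-45 - 169 + 7605)*(-1/15487) = -11475/15688 + 7391*(-1/15487) = -11475/15688 - 7391/15487 = -293663333/242960056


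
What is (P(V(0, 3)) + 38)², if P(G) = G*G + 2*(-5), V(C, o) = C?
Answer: 784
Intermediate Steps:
P(G) = -10 + G² (P(G) = G² - 10 = -10 + G²)
(P(V(0, 3)) + 38)² = ((-10 + 0²) + 38)² = ((-10 + 0) + 38)² = (-10 + 38)² = 28² = 784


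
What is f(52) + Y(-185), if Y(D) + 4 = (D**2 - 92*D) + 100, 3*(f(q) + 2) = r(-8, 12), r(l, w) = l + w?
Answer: 154021/3 ≈ 51340.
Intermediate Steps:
f(q) = -2/3 (f(q) = -2 + (-8 + 12)/3 = -2 + (1/3)*4 = -2 + 4/3 = -2/3)
Y(D) = 96 + D**2 - 92*D (Y(D) = -4 + ((D**2 - 92*D) + 100) = -4 + (100 + D**2 - 92*D) = 96 + D**2 - 92*D)
f(52) + Y(-185) = -2/3 + (96 + (-185)**2 - 92*(-185)) = -2/3 + (96 + 34225 + 17020) = -2/3 + 51341 = 154021/3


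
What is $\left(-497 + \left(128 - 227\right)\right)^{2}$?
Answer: $355216$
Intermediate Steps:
$\left(-497 + \left(128 - 227\right)\right)^{2} = \left(-497 - 99\right)^{2} = \left(-596\right)^{2} = 355216$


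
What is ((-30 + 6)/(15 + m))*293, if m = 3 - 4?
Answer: -3516/7 ≈ -502.29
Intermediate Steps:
m = -1
((-30 + 6)/(15 + m))*293 = ((-30 + 6)/(15 - 1))*293 = -24/14*293 = -24*1/14*293 = -12/7*293 = -3516/7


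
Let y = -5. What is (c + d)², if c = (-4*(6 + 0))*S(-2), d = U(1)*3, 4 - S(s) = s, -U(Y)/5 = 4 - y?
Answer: 77841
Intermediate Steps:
U(Y) = -45 (U(Y) = -5*(4 - 1*(-5)) = -5*(4 + 5) = -5*9 = -45)
S(s) = 4 - s
d = -135 (d = -45*3 = -135)
c = -144 (c = (-4*(6 + 0))*(4 - 1*(-2)) = (-4*6)*(4 + 2) = -24*6 = -144)
(c + d)² = (-144 - 135)² = (-279)² = 77841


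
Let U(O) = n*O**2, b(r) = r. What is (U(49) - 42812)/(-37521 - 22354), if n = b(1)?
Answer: 40411/59875 ≈ 0.67492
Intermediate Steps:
n = 1
U(O) = O**2 (U(O) = 1*O**2 = O**2)
(U(49) - 42812)/(-37521 - 22354) = (49**2 - 42812)/(-37521 - 22354) = (2401 - 42812)/(-59875) = -40411*(-1/59875) = 40411/59875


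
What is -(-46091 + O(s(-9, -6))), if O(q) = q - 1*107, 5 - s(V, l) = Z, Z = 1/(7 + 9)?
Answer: 739089/16 ≈ 46193.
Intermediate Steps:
Z = 1/16 ≈ 0.062500
s(V, l) = 79/16 (s(V, l) = 5 - 1*1/16 = 5 - 1/16 = 79/16)
O(q) = -107 + q (O(q) = q - 107 = -107 + q)
-(-46091 + O(s(-9, -6))) = -(-46091 + (-107 + 79/16)) = -(-46091 - 1633/16) = -1*(-739089/16) = 739089/16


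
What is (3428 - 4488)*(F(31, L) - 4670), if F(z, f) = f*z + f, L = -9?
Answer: 5255480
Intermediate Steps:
F(z, f) = f + f*z
(3428 - 4488)*(F(31, L) - 4670) = (3428 - 4488)*(-9*(1 + 31) - 4670) = -1060*(-9*32 - 4670) = -1060*(-288 - 4670) = -1060*(-4958) = 5255480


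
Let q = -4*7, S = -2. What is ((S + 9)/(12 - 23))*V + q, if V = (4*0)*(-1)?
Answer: -28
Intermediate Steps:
V = 0 (V = 0*(-1) = 0)
q = -28
((S + 9)/(12 - 23))*V + q = ((-2 + 9)/(12 - 23))*0 - 28 = (7/(-11))*0 - 28 = (7*(-1/11))*0 - 28 = -7/11*0 - 28 = 0 - 28 = -28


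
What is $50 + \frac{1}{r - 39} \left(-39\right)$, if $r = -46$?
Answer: $\frac{4289}{85} \approx 50.459$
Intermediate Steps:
$50 + \frac{1}{r - 39} \left(-39\right) = 50 + \frac{1}{-46 - 39} \left(-39\right) = 50 + \frac{1}{-85} \left(-39\right) = 50 - - \frac{39}{85} = 50 + \frac{39}{85} = \frac{4289}{85}$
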